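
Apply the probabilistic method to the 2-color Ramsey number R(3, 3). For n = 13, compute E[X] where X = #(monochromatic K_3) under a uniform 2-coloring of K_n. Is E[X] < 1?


E[X] = C(13, 3) · 2^{1 − 3} = 286 · 2^{−2} = 286/4.
As a reduced fraction: E[X] = 143/2 ≈ 71.5000000.
Is E[X] < 1? NO.
Since E[X] ≥ 1, the first-moment bound is inconclusive at n = 13; it does NOT by itself certify R(3, 3) > 13.

E[X] = 143/2 ≈ 71.5000000; E[X] ≥ 1; first-moment method inconclusive here.


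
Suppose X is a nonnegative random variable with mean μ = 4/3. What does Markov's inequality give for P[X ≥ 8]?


μ = E[X] = 4/3, a = 8.
Markov: P[X ≥ 8] ≤ μ/a = (4/3)/8 = 1/6.
Numerically: ≈ 0.166667.
(Since a = 8 > μ = 1.333333, the bound 1/6 is < 1 and informative.)

P[X ≥ 8] ≤ 1/6 ≈ 0.166667.


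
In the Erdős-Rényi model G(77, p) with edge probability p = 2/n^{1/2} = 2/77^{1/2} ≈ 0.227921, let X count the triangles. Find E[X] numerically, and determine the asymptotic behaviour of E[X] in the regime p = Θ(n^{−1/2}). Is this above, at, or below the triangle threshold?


Number of potential triangles: C(77, 3) = 73150.
Each occurs with probability p³ ≈ (0.227921)³ ≈ 1.18400599e-02.
By linearity: E[X] = C(77, 3)·p³ ≈ 73150 · 1.18400599e-02 ≈ 866.100381.
Since α = 1/2 < 1, p = c/n^{1/2} ≫ 1/n is above the triangle threshold p ~ 1/n. Asymptotically E[X] ~ (c³/6)·n^{3(1−α)} = (2³/6)·n^{1.5} → ∞; triangles are abundant w.h.p.

E[X] ≈ 866.100381; in regime p = Θ(1/n^{1/2}) E[X] diverges (above the triangle threshold p ~ 1/n).


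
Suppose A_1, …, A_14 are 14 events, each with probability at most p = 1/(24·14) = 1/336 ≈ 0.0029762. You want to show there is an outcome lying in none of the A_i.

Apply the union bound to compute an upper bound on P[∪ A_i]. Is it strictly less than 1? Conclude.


Union bound: P[∪_{i=1}^{14} A_i] ≤ Σ_i P[A_i] ≤ 14·p = 14·(1/336) = 1/24.
Numerically: 1/24 ≈ 0.0416667.
Is 1/24 < 1? YES.
Since P[∪ A_i] ≤ 1/24 < 1, the complement has P[∩ A_i^c] ≥ 1 − 1/24 = 23/24 > 0, so some outcome avoids every A_i.

14·p = 1/24 ≈ 0.0416667; existence CERTIFIED by the union bound.


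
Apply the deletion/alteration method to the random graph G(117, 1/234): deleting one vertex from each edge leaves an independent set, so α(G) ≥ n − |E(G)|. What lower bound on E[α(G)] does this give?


E[|E(G)|] = C(117, 2)·p = 6786 · (1/234) = 29.
E[α(G)] ≥ n − E[|E(G)|] = 117 − 29 = 88.
Numerically: ≈ 88.00000.
(This is only a lower bound; the true E[α(G)] may be larger.)

E[α(G)] ≥ 88 ≈ 88.00000.


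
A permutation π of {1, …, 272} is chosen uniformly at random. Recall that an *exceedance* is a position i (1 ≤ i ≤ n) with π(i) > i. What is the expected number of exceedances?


Write X = Σ_{i=1}^{272} X_i, where X_i = 1_{π(i) > i}.
For each fixed i, π(i) is uniform over {1, …, 272} (marginal of a uniform permutation), so P[π(i) > i] = (n − i)/n. Summing: Σ_{i=1}^{272} (n − i)/n = (0 + 1 + … + 271)/272 = 272(272 − 1)/(2·272) = (272 − 1)/2.
Hence E[X] = Σ_{i=1}^{272} (272 − i)/272 = 271/2 ≈ 135.5000.

E[X] = 271/2 = 135.5000.


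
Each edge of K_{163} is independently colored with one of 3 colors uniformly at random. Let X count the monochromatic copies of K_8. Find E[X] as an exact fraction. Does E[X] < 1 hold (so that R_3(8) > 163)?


E[X] = C(163, 8) · 3^{1 − 28} = 10380216608892 · 3^{−27} = 10380216608892/7625597484987.
As a reduced fraction: E[X] = 128150822332/94143178827 ≈ 1.36123.
Is E[X] < 1? NO.
Since E[X] ≥ 1, the first-moment bound is inconclusive at n = 163; it does NOT by itself certify R_3(8) > 163.

E[X] = 128150822332/94143178827 ≈ 1.36123; E[X] ≥ 1; first-moment method inconclusive here.


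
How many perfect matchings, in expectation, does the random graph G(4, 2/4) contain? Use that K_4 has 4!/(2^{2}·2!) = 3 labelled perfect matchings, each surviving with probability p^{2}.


K_4 has 4!/(2^{2}·2!) = 3 labelled perfect matchings.
For each such perfect matching H, let X_H = 1 if all 2 edges of H are present in G. Then P[X_H = 1] = p^{2} = (1/2)^{2} = 1/4.
By linearity of expectation: E[X] = Σ_H E[X_H] = 3 · p^{2} = 3 · 1/4 = 3/4.
Numerically: E[X] ≈ 0.75.

E[X] = 3 · (1/2)^{2} = 3/4 ≈ 0.75.


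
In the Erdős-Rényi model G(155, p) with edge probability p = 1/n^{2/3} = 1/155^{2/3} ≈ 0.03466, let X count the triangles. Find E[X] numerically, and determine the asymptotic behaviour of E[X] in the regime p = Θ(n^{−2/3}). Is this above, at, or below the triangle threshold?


Number of potential triangles: C(155, 3) = 608685.
Each occurs with probability p³ ≈ (0.03466)³ ≈ 4.162331e-05.
By linearity: E[X] = C(155, 3)·p³ ≈ 608685 · 4.162331e-05 ≈ 25.3355.
Since α = 2/3 < 1, p = c/n^{2/3} ≫ 1/n is above the triangle threshold p ~ 1/n. Asymptotically E[X] ~ (c³/6)·n^{3(1−α)} = (1³/6)·n^{1} → ∞; triangles are abundant w.h.p.

E[X] ≈ 25.3355; in regime p = Θ(1/n^{2/3}) E[X] diverges (above the triangle threshold p ~ 1/n).


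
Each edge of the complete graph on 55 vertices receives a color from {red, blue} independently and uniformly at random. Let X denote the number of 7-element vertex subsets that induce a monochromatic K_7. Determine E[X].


Let X = Σ_S X_S over the C(55, 7) = 202927725 subsets S of size 7, where X_S = 1 if the K_7 on S is monochromatic.
For a fixed S, the K_7 on S has C(7, 2) = 21 edges. P[all 21 edges red] = (1/2)^21, and likewise for blue, so P[monochromatic] = 2·(1/2)^21 = 2^{1 − 21} = 1/1048576.
By linearity of expectation: E[X] = C(55, 7) · 2^{1 − 21} = 202927725 · 1/1048576 = 202927725/1048576.
Numerically: E[X] ≈ 193.52696.

E[X] = C(55,7)·2^(1−C(7,2)) = 202927725/1048576 ≈ 193.52696.


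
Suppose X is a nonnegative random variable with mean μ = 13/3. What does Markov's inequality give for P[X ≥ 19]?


μ = E[X] = 13/3, a = 19.
Markov: P[X ≥ 19] ≤ μ/a = (13/3)/19 = 13/57.
Numerically: ≈ 0.228.
(Since a = 19 > μ = 4.333, the bound 13/57 is < 1 and informative.)

P[X ≥ 19] ≤ 13/57 ≈ 0.228.


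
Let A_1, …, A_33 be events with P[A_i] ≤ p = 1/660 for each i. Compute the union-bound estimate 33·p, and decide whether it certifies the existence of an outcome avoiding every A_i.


Union bound: P[∪_{i=1}^{33} A_i] ≤ Σ_i P[A_i] ≤ 33·p = 33·(1/660) = 1/20.
Numerically: 1/20 ≈ 0.0500.
Is 1/20 < 1? YES.
Since P[∪ A_i] ≤ 1/20 < 1, the complement has P[∩ A_i^c] ≥ 1 − 1/20 = 19/20 > 0, so some outcome avoids every A_i.

33·p = 1/20 ≈ 0.0500; existence CERTIFIED by the union bound.


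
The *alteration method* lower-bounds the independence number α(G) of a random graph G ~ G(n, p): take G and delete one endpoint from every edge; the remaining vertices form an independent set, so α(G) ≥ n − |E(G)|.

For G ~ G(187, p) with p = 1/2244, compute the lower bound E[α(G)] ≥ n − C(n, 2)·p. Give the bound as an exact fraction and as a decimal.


E[|E(G)|] = C(187, 2)·p = 17391 · (1/2244) = 31/4.
E[α(G)] ≥ n − E[|E(G)|] = 187 − 31/4 = 717/4.
Numerically: ≈ 179.2500.
(This is only a lower bound; the true E[α(G)] may be larger.)

E[α(G)] ≥ 717/4 ≈ 179.2500.


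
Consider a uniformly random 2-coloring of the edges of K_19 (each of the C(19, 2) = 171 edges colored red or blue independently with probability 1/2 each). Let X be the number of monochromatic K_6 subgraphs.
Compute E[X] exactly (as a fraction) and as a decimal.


Let X = Σ_S X_S over the C(19, 6) = 27132 subsets S of size 6, where X_S = 1 if the K_6 on S is monochromatic.
For a fixed S, the K_6 on S has C(6, 2) = 15 edges. P[all 15 edges red] = (1/2)^15, and likewise for blue, so P[monochromatic] = 2·(1/2)^15 = 2^{1 − 15} = 1/16384.
By linearity of expectation: E[X] = C(19, 6) · 2^{1 − 15} = 27132 · 1/16384 = 6783/4096.
Numerically: E[X] ≈ 1.656.

E[X] = C(19,6)·2^(1−C(6,2)) = 6783/4096 ≈ 1.656.


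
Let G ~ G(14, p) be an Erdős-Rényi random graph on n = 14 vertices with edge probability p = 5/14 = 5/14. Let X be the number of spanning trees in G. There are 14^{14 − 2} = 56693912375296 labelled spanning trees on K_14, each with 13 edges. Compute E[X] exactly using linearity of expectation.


K_14 has 14^{14 − 2} = 56693912375296 labelled spanning trees.
For each such spanning tree H, let X_H = 1 if all 13 edges of H are present in G. Then P[X_H = 1] = p^{13} = (5/14)^{13} = 1220703125/793714773254144.
By linearity of expectation: E[X] = Σ_H E[X_H] = 56693912375296 · p^{13} = 56693912375296 · 1220703125/793714773254144 = 1220703125/14.
Numerically: E[X] ≈ 8.72e+07.

E[X] = 56693912375296 · (5/14)^{13} = 1220703125/14 ≈ 8.72e+07.


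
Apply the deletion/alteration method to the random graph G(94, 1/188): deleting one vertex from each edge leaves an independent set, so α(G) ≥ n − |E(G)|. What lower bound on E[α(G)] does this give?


E[|E(G)|] = C(94, 2)·p = 4371 · (1/188) = 93/4.
E[α(G)] ≥ n − E[|E(G)|] = 94 − 93/4 = 283/4.
Numerically: ≈ 70.750000.
(This is only a lower bound; the true E[α(G)] may be larger.)

E[α(G)] ≥ 283/4 ≈ 70.750000.


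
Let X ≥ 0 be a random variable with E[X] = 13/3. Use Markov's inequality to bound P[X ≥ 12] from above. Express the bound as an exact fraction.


μ = E[X] = 13/3, a = 12.
Markov: P[X ≥ 12] ≤ μ/a = (13/3)/12 = 13/36.
Numerically: ≈ 0.361111.
(Since a = 12 > μ = 4.333333, the bound 13/36 is < 1 and informative.)

P[X ≥ 12] ≤ 13/36 ≈ 0.361111.


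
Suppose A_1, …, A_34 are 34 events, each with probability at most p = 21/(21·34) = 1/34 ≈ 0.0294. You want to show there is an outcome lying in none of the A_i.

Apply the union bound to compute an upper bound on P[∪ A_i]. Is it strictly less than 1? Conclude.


Union bound: P[∪_{i=1}^{34} A_i] ≤ Σ_i P[A_i] ≤ 34·p = 34·(1/34) = 1.
Numerically: 1 ≈ 1.0000.
Is 1 < 1? NO.
Since the bound 1 is ≥ 1, the union bound is uninformative here; it does NOT by itself certify existence.

34·p = 1 ≈ 1.0000; existence NOT certified by the union bound.


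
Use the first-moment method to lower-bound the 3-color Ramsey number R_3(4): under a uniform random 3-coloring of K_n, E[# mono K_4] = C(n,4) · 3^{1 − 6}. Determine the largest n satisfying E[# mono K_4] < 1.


We need C(n, 4) · 3^{1 − 6} < 1, i.e. C(n, 4) < 3^{6 − 1} = 243.
Check values of n near the boundary:
  n = 4: C(4, 4) = 1; 1 < 243? YES
  n = 5: C(5, 4) = 5; 5 < 243? YES
  n = 6: C(6, 4) = 15; 15 < 243? YES
  n = 7: C(7, 4) = 35; 35 < 243? YES
  n = 8: C(8, 4) = 70; 70 < 243? YES
  n = 9: C(9, 4) = 126; 126 < 243? YES
  n = 10: C(10, 4) = 210; 210 < 243? YES
  n = 11: C(11, 4) = 330; 330 < 243? NO
  n = 12: C(12, 4) = 495; 495 < 243? NO
The largest n with C(n, 4) < 243 is n = 10 (where E[X] = 70/81 ≈ 0.86420). Hence R_3(4) > 10, i.e. R_3(4) ≥ 11.

Largest n = 10; hence R_3(4) > 10.


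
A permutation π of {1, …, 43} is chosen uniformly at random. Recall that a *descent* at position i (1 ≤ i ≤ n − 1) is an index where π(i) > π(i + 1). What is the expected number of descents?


Write X = Σ X_I over i = 1, …, 42, with X_I the indicator of one descent.
There are 42 indicators.
For each fixed i, the pair (π(i), π(i+1)) is a uniformly random ordered pair of distinct values from {1, …, 43}; by symmetry P[π(i) > π(i+1)] = 1/2.
By linearity: E[X] = 42 · (1/2) = (43 − 1) · (1/2) = 21 ≈ 21.000000.

E[X] = 21 = 21.000000.


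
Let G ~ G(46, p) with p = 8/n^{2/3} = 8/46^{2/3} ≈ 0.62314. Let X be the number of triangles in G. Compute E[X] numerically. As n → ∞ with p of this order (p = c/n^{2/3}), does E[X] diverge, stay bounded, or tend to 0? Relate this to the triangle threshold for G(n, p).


Number of potential triangles: C(46, 3) = 15180.
Each occurs with probability p³ ≈ (0.62314)³ ≈ 2.4196597e-01.
By linearity: E[X] = C(46, 3)·p³ ≈ 15180 · 2.4196597e-01 ≈ 3673.04348.
Since α = 2/3 < 1, p = c/n^{2/3} ≫ 1/n is above the triangle threshold p ~ 1/n. Asymptotically E[X] ~ (c³/6)·n^{3(1−α)} = (8³/6)·n^{1} → ∞; triangles are abundant w.h.p.

E[X] ≈ 3673.04348; in regime p = Θ(1/n^{2/3}) E[X] diverges (above the triangle threshold p ~ 1/n).


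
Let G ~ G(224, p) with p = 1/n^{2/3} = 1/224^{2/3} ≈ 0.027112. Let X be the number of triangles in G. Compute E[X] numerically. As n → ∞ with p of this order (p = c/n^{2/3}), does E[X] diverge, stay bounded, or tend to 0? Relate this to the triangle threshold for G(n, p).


Number of potential triangles: C(224, 3) = 1848224.
Each occurs with probability p³ ≈ (0.027112)³ ≈ 1.9929847e-05.
By linearity: E[X] = C(224, 3)·p³ ≈ 1848224 · 1.9929847e-05 ≈ 36.83482.
Since α = 2/3 < 1, p = c/n^{2/3} ≫ 1/n is above the triangle threshold p ~ 1/n. Asymptotically E[X] ~ (c³/6)·n^{3(1−α)} = (1³/6)·n^{1} → ∞; triangles are abundant w.h.p.

E[X] ≈ 36.83482; in regime p = Θ(1/n^{2/3}) E[X] diverges (above the triangle threshold p ~ 1/n).


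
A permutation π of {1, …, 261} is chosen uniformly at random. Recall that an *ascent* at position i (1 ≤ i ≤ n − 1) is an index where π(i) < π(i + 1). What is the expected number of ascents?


Write X = Σ X_I over i = 1, …, 260, with X_I the indicator of one ascent.
There are 260 indicators.
For each fixed i, the pair (π(i), π(i+1)) is a uniformly random ordered pair of distinct values from {1, …, 261}; by symmetry P[π(i) < π(i+1)] = 1/2.
By linearity: E[X] = 260 · (1/2) = (261 − 1) · (1/2) = 130 ≈ 130.000.

E[X] = 130 = 130.000.


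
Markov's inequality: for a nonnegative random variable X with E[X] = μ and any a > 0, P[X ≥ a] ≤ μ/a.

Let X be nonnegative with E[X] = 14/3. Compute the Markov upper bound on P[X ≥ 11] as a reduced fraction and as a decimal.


μ = E[X] = 14/3, a = 11.
Markov: P[X ≥ 11] ≤ μ/a = (14/3)/11 = 14/33.
Numerically: ≈ 0.424.
(Since a = 11 > μ = 4.667, the bound 14/33 is < 1 and informative.)

P[X ≥ 11] ≤ 14/33 ≈ 0.424.


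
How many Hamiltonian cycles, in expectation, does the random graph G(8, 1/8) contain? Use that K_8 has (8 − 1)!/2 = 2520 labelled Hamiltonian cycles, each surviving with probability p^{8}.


K_8 has (8 − 1)!/2 = 2520 labelled Hamiltonian cycles.
For each such Hamiltonian cycle H, let X_H = 1 if all 8 edges of H are present in G. Then P[X_H = 1] = p^{8} = (1/8)^{8} = 1/16777216.
By linearity: E[X] = Σ_H E[X_H] = 2520 · p^{8} = 2520 · 1/16777216 = 315/2097152.
Numerically: E[X] ≈ 0.0001502.

E[X] = 2520 · (1/8)^{8} = 315/2097152 ≈ 0.0001502.


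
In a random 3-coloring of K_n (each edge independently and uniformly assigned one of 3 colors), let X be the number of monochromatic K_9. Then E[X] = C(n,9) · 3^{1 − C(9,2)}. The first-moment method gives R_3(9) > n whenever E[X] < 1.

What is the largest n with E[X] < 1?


We need C(n, 9) · 3^{1 − 36} < 1, i.e. C(n, 9) < 3^{36 − 1} = 50031545098999707.
Check values of n near the boundary:
  n = 296: C(296, 9) = 42513789098994080; 42513789098994080 < 50031545098999707? YES
  n = 297: C(297, 9) = 43842345008337645; 43842345008337645 < 50031545098999707? YES
  n = 298: C(298, 9) = 45207677551849890; 45207677551849890 < 50031545098999707? YES
  n = 299: C(299, 9) = 46610674441390059; 46610674441390059 < 50031545098999707? YES
  n = 300: C(300, 9) = 48052241692154700; 48052241692154700 < 50031545098999707? YES
  n = 301: C(301, 9) = 49533303936090975; 49533303936090975 < 50031545098999707? YES
  n = 302: C(302, 9) = 51054804739588650; 51054804739588650 < 50031545098999707? NO
The largest n with C(n, 9) < 50031545098999707 is n = 301 (where E[X] = 16511101312030325/16677181699666569 ≈ 0.99004). Hence R_3(9) > 301, i.e. R_3(9) ≥ 302.

Largest n = 301; hence R_3(9) > 301.


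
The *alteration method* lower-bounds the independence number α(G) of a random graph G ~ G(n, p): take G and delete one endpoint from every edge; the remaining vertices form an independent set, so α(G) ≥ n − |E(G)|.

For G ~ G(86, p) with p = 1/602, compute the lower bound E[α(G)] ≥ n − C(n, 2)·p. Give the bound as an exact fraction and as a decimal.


E[|E(G)|] = C(86, 2)·p = 3655 · (1/602) = 85/14.
E[α(G)] ≥ n − E[|E(G)|] = 86 − 85/14 = 1119/14.
Numerically: ≈ 79.92857.
(This is only a lower bound; the true E[α(G)] may be larger.)

E[α(G)] ≥ 1119/14 ≈ 79.92857.


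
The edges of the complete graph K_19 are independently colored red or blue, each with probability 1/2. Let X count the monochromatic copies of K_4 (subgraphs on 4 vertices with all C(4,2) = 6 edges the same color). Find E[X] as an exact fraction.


Let X = Σ_S X_S over the C(19, 4) = 3876 subsets S of size 4, where X_S = 1 if the K_4 on S is monochromatic.
For a fixed S, the K_4 on S has C(4, 2) = 6 edges. P[all 6 edges red] = (1/2)^6, and likewise for blue, so P[monochromatic] = 2·(1/2)^6 = 2^{1 − 6} = 1/32.
Summing: E[X] = C(19, 4) · 2^{1 − 6} = 3876 · 1/32 = 969/8.
Numerically: E[X] ≈ 121.125.

E[X] = C(19,4)·2^(1−C(4,2)) = 969/8 ≈ 121.125.


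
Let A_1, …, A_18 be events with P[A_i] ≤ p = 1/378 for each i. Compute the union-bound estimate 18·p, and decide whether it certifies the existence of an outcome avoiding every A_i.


Union bound: P[∪_{i=1}^{18} A_i] ≤ Σ_i P[A_i] ≤ 18·p = 18·(1/378) = 1/21.
Numerically: 1/21 ≈ 0.0476190.
Is 1/21 < 1? YES.
Since P[∪ A_i] ≤ 1/21 < 1, the complement has P[∩ A_i^c] ≥ 1 − 1/21 = 20/21 > 0, so some outcome avoids every A_i.

18·p = 1/21 ≈ 0.0476190; existence CERTIFIED by the union bound.


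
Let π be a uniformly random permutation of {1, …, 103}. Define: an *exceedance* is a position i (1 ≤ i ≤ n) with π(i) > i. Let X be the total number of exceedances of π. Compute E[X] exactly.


Write X = Σ_{i=1}^{103} X_i, where X_i = 1_{π(i) > i}.
For each fixed i, π(i) is uniform over {1, …, 103} (marginal of a uniform permutation), so P[π(i) > i] = (n − i)/n. Summing: Σ_{i=1}^{103} (n − i)/n = (0 + 1 + … + 102)/103 = 103(103 − 1)/(2·103) = (103 − 1)/2.
Hence E[X] = Σ_{i=1}^{103} (103 − i)/103 = 51 ≈ 51.0000.

E[X] = 51 = 51.0000.


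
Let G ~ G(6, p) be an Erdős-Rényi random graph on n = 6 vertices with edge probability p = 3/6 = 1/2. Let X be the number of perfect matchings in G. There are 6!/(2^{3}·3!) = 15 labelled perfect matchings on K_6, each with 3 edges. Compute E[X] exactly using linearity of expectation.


K_6 has 6!/(2^{3}·3!) = 15 labelled perfect matchings.
For each such perfect matching H, let X_H = 1 if all 3 edges of H are present in G. Then P[X_H = 1] = p^{3} = (1/2)^{3} = 1/8.
Summing the indicators: E[X] = Σ_H E[X_H] = 15 · p^{3} = 15 · 1/8 = 15/8.
Numerically: E[X] ≈ 1.875.

E[X] = 15 · (1/2)^{3} = 15/8 ≈ 1.875.


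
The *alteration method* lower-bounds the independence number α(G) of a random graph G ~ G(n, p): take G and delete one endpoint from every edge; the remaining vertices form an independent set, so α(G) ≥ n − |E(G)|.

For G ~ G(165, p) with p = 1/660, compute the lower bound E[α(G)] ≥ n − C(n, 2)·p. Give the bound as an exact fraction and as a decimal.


E[|E(G)|] = C(165, 2)·p = 13530 · (1/660) = 41/2.
E[α(G)] ≥ n − E[|E(G)|] = 165 − 41/2 = 289/2.
Numerically: ≈ 144.50000.
(This is only a lower bound; the true E[α(G)] may be larger.)

E[α(G)] ≥ 289/2 ≈ 144.50000.


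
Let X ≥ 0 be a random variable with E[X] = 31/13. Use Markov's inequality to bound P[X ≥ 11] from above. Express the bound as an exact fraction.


μ = E[X] = 31/13, a = 11.
Markov: P[X ≥ 11] ≤ μ/a = (31/13)/11 = 31/143.
Numerically: ≈ 0.217.
(Since a = 11 > μ = 2.385, the bound 31/143 is < 1 and informative.)

P[X ≥ 11] ≤ 31/143 ≈ 0.217.


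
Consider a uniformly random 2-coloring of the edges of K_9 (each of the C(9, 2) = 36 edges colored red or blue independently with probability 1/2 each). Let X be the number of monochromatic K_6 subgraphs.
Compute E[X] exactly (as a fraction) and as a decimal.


Let X = Σ_S X_S over the C(9, 6) = 84 subsets S of size 6, where X_S = 1 if the K_6 on S is monochromatic.
For a fixed S, the K_6 on S has C(6, 2) = 15 edges. P[all 15 edges red] = (1/2)^15, and likewise for blue, so P[monochromatic] = 2·(1/2)^15 = 2^{1 − 15} = 1/16384.
By linearity: E[X] = C(9, 6) · 2^{1 − 15} = 84 · 1/16384 = 21/4096.
Numerically: E[X] ≈ 0.0051.

E[X] = C(9,6)·2^(1−C(6,2)) = 21/4096 ≈ 0.0051.


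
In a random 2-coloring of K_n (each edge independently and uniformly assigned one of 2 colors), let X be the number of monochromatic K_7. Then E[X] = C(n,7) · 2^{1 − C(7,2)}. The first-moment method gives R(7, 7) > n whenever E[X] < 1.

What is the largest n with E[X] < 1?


We need C(n, 7) · 2^{1 − 21} < 1, i.e. C(n, 7) < 2^{21 − 1} = 1048576.
Check values of n near the boundary:
  n = 22: C(22, 7) = 170544; 170544 < 1048576? YES
  n = 23: C(23, 7) = 245157; 245157 < 1048576? YES
  n = 24: C(24, 7) = 346104; 346104 < 1048576? YES
  n = 25: C(25, 7) = 480700; 480700 < 1048576? YES
  n = 26: C(26, 7) = 657800; 657800 < 1048576? YES
  n = 27: C(27, 7) = 888030; 888030 < 1048576? YES
  n = 28: C(28, 7) = 1184040; 1184040 < 1048576? NO
  n = 29: C(29, 7) = 1560780; 1560780 < 1048576? NO
  n = 30: C(30, 7) = 2035800; 2035800 < 1048576? NO
The largest n with C(n, 7) < 1048576 is n = 27 (where E[X] = 444015/524288 ≈ 0.84689). Hence R(7, 7) > 27, i.e. R(7, 7) ≥ 28.

Largest n = 27; hence R(7, 7) > 27.


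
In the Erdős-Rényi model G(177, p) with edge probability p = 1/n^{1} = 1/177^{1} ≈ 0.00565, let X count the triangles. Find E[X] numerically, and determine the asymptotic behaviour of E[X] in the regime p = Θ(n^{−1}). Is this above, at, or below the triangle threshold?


Number of potential triangles: C(177, 3) = 908600.
Each occurs with probability p³ ≈ (0.00565)³ ≈ 1.80335e-07.
By linearity: E[X] = C(177, 3)·p³ ≈ 908600 · 1.80335e-07 ≈ 0.164.
Here α = 1, so p = 1/n is exactly at the triangle threshold p ~ 1/n. Asymptotically E[X] → c³/6 = 1³/6 = 1/6 ≈ 0.167, a bounded constant. In this regime the triangle count is asymptotically Poisson(c³/6).

E[X] ≈ 0.164; in regime p = Θ(1/n^{1}) E[X] stays bounded (at the triangle threshold p ~ 1/n).


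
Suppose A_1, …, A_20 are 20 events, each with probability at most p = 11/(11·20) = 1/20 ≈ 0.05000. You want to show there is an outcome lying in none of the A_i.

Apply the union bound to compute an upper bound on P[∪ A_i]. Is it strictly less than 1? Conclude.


Union bound: P[∪_{i=1}^{20} A_i] ≤ Σ_i P[A_i] ≤ 20·p = 20·(1/20) = 1.
Numerically: 1 ≈ 1.00000.
Is 1 < 1? NO.
Since the bound 1 is ≥ 1, the union bound is uninformative here; it does NOT by itself certify existence.

20·p = 1 ≈ 1.00000; existence NOT certified by the union bound.


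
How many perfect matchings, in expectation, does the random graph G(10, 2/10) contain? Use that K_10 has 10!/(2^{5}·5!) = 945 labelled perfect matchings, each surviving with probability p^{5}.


K_10 has 10!/(2^{5}·5!) = 945 labelled perfect matchings.
For each such perfect matching H, let X_H = 1 if all 5 edges of H are present in G. Then P[X_H = 1] = p^{5} = (1/5)^{5} = 1/3125.
By linearity of expectation: E[X] = Σ_H E[X_H] = 945 · p^{5} = 945 · 1/3125 = 189/625.
Numerically: E[X] ≈ 0.3024.

E[X] = 945 · (1/5)^{5} = 189/625 ≈ 0.3024.


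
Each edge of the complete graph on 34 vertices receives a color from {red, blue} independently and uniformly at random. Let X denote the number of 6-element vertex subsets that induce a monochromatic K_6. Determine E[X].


Let X = Σ_S X_S over the C(34, 6) = 1344904 subsets S of size 6, where X_S = 1 if the K_6 on S is monochromatic.
For a fixed S, the K_6 on S has C(6, 2) = 15 edges. P[all 15 edges red] = (1/2)^15, and likewise for blue, so P[monochromatic] = 2·(1/2)^15 = 2^{1 − 15} = 1/16384.
Summing: E[X] = C(34, 6) · 2^{1 − 15} = 1344904 · 1/16384 = 168113/2048.
Numerically: E[X] ≈ 82.0864.

E[X] = C(34,6)·2^(1−C(6,2)) = 168113/2048 ≈ 82.0864.


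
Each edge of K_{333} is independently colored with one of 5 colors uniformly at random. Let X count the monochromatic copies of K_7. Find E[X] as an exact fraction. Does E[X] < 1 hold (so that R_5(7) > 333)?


E[X] = C(333, 7) · 5^{1 − 21} = 84549532139028 · 5^{−20} = 84549532139028/95367431640625.
As a reduced fraction: E[X] = 84549532139028/95367431640625 ≈ 0.886566.
Is E[X] < 1? YES.
Since E[X] < 1, there exists a 5-coloring of K_{333} with no monochromatic K_7; hence R_5(7) > 333.

E[X] = 84549532139028/95367431640625 ≈ 0.886566; E[X] < 1, so R_5(7) > 333.


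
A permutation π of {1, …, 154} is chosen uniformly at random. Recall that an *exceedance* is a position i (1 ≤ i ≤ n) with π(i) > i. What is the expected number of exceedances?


Write X = Σ_{i=1}^{154} X_i, where X_i = 1_{π(i) > i}.
For each fixed i, π(i) is uniform over {1, …, 154} (marginal of a uniform permutation), so P[π(i) > i] = (n − i)/n. Summing: Σ_{i=1}^{154} (n − i)/n = (0 + 1 + … + 153)/154 = 154(154 − 1)/(2·154) = (154 − 1)/2.
Hence E[X] = Σ_{i=1}^{154} (154 − i)/154 = 153/2 ≈ 76.500.

E[X] = 153/2 = 76.500.


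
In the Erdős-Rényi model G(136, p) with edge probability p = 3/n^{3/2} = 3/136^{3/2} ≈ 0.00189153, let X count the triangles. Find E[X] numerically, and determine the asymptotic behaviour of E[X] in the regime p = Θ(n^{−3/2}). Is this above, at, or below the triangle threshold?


Number of potential triangles: C(136, 3) = 410040.
Each occurs with probability p³ ≈ (0.00189153)³ ≈ 6.76766225e-09.
By linearity: E[X] = C(136, 3)·p³ ≈ 410040 · 6.76766225e-09 ≈ 0.002775.
Since α = 3/2 > 1, p = c/n^{3/2} = o(1/n) is below the triangle threshold p ~ 1/n. Asymptotically E[X] ~ (c³/6)·n^{3(1−α)} = (3³/6)·n^{-1.5} → 0, so by Markov's inequality G has no triangles w.h.p.

E[X] ≈ 0.002775; in regime p = Θ(1/n^{3/2}) E[X] tends to 0 (below the triangle threshold p ~ 1/n).


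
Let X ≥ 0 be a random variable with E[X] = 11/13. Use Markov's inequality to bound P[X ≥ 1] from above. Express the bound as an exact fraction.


μ = E[X] = 11/13, a = 1.
Markov: P[X ≥ 1] ≤ μ/a = (11/13)/1 = 11/13.
Numerically: ≈ 0.846.
(Since a = 1 > μ = 0.846, the bound 11/13 is < 1 and informative.)

P[X ≥ 1] ≤ 11/13 ≈ 0.846.


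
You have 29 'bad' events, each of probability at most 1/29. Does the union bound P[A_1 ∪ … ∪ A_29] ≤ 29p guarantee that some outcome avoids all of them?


Union bound: P[∪_{i=1}^{29} A_i] ≤ Σ_i P[A_i] ≤ 29·p = 29·(1/29) = 1.
Numerically: 1 ≈ 1.000.
Is 1 < 1? NO.
Since the bound 1 is ≥ 1, the union bound is uninformative here; it does NOT by itself certify existence.

29·p = 1 ≈ 1.000; existence NOT certified by the union bound.


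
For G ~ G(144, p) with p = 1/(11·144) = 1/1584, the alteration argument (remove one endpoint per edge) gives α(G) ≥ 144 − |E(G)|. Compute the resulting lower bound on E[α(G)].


E[|E(G)|] = C(144, 2)·p = 10296 · (1/1584) = 13/2.
E[α(G)] ≥ n − E[|E(G)|] = 144 − 13/2 = 275/2.
Numerically: ≈ 137.500.
(This is only a lower bound; the true E[α(G)] may be larger.)

E[α(G)] ≥ 275/2 ≈ 137.500.


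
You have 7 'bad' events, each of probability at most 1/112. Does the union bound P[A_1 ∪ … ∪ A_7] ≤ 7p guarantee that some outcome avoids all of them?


Union bound: P[∪_{i=1}^{7} A_i] ≤ Σ_i P[A_i] ≤ 7·p = 7·(1/112) = 1/16.
Numerically: 1/16 ≈ 0.0625.
Is 1/16 < 1? YES.
Since P[∪ A_i] ≤ 1/16 < 1, the complement has P[∩ A_i^c] ≥ 1 − 1/16 = 15/16 > 0, so some outcome avoids every A_i.

7·p = 1/16 ≈ 0.0625; existence CERTIFIED by the union bound.


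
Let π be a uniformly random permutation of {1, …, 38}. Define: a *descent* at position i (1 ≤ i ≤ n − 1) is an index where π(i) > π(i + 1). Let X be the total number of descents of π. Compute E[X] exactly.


Write X = Σ X_I over i = 1, …, 37, with X_I the indicator of one descent.
There are 37 indicators.
For each fixed i, the pair (π(i), π(i+1)) is a uniformly random ordered pair of distinct values from {1, …, 38}; by symmetry P[π(i) > π(i+1)] = 1/2.
By linearity: E[X] = 37 · (1/2) = (38 − 1) · (1/2) = 37/2 ≈ 18.500000.

E[X] = 37/2 = 18.500000.


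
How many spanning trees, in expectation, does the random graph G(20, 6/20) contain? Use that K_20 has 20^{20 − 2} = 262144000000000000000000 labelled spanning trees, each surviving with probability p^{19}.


K_20 has 20^{20 − 2} = 262144000000000000000000 labelled spanning trees.
For each such spanning tree H, let X_H = 1 if all 19 edges of H are present in G. Then P[X_H = 1] = p^{19} = (3/10)^{19} = 1162261467/10000000000000000000.
By linearity of expectation: E[X] = Σ_H E[X_H] = 262144000000000000000000 · p^{19} = 262144000000000000000000 · 1162261467/10000000000000000000 = 152339935002624/5.
Numerically: E[X] ≈ 3.0468e+13.

E[X] = 262144000000000000000000 · (3/10)^{19} = 152339935002624/5 ≈ 3.0468e+13.


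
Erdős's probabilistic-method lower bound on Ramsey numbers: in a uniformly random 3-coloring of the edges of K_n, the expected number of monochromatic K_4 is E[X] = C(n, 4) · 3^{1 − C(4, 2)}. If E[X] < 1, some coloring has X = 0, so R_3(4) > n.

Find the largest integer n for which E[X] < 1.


We need C(n, 4) · 3^{1 − 6} < 1, i.e. C(n, 4) < 3^{6 − 1} = 243.
Check values of n near the boundary:
  n = 7: C(7, 4) = 35; 35 < 243? YES
  n = 8: C(8, 4) = 70; 70 < 243? YES
  n = 9: C(9, 4) = 126; 126 < 243? YES
  n = 10: C(10, 4) = 210; 210 < 243? YES
  n = 11: C(11, 4) = 330; 330 < 243? NO
  n = 12: C(12, 4) = 495; 495 < 243? NO
The largest n with C(n, 4) < 243 is n = 10 (where E[X] = 70/81 ≈ 0.864). Hence R_3(4) > 10, i.e. R_3(4) ≥ 11.

Largest n = 10; hence R_3(4) > 10.


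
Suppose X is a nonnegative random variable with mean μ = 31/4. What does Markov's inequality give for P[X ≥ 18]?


μ = E[X] = 31/4, a = 18.
Markov: P[X ≥ 18] ≤ μ/a = (31/4)/18 = 31/72.
Numerically: ≈ 0.430556.
(Since a = 18 > μ = 7.750000, the bound 31/72 is < 1 and informative.)

P[X ≥ 18] ≤ 31/72 ≈ 0.430556.


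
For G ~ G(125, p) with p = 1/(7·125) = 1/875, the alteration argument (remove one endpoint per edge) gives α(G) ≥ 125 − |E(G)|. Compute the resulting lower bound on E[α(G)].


E[|E(G)|] = C(125, 2)·p = 7750 · (1/875) = 62/7.
E[α(G)] ≥ n − E[|E(G)|] = 125 − 62/7 = 813/7.
Numerically: ≈ 116.1429.
(This is only a lower bound; the true E[α(G)] may be larger.)

E[α(G)] ≥ 813/7 ≈ 116.1429.


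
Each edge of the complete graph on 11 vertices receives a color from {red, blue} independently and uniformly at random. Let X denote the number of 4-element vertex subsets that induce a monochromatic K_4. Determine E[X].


Let X = Σ_S X_S over the C(11, 4) = 330 subsets S of size 4, where X_S = 1 if the K_4 on S is monochromatic.
For a fixed S, the K_4 on S has C(4, 2) = 6 edges. P[all 6 edges red] = (1/2)^6, and likewise for blue, so P[monochromatic] = 2·(1/2)^6 = 2^{1 − 6} = 1/32.
Summing: E[X] = C(11, 4) · 2^{1 − 6} = 330 · 1/32 = 165/16.
Numerically: E[X] ≈ 10.312500.

E[X] = C(11,4)·2^(1−C(4,2)) = 165/16 ≈ 10.312500.


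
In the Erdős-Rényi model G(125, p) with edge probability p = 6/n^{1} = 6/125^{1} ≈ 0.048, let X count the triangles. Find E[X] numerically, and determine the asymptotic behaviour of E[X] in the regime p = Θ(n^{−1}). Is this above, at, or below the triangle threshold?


Number of potential triangles: C(125, 3) = 317750.
Each occurs with probability p³ ≈ (0.048)³ ≈ 1.105920e-04.
By linearity: E[X] = C(125, 3)·p³ ≈ 317750 · 1.105920e-04 ≈ 35.1406.
Here α = 1, so p = 6/n is exactly at the triangle threshold p ~ 1/n. Asymptotically E[X] → c³/6 = 6³/6 = 36 ≈ 36.0000, a bounded constant. In this regime the triangle count is asymptotically Poisson(c³/6).

E[X] ≈ 35.1406; in regime p = Θ(1/n^{1}) E[X] stays bounded (at the triangle threshold p ~ 1/n).


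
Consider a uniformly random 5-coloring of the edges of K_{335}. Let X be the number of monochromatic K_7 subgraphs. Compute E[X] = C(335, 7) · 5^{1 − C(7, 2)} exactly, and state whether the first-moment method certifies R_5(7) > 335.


E[X] = C(335, 7) · 5^{1 − 21} = 88202498238195 · 5^{−20} = 88202498238195/95367431640625.
As a reduced fraction: E[X] = 17640499647639/19073486328125 ≈ 0.9249.
Is E[X] < 1? YES.
Since E[X] < 1, there exists a 5-coloring of K_{335} with no monochromatic K_7; hence R_5(7) > 335.

E[X] = 17640499647639/19073486328125 ≈ 0.9249; E[X] < 1, so R_5(7) > 335.


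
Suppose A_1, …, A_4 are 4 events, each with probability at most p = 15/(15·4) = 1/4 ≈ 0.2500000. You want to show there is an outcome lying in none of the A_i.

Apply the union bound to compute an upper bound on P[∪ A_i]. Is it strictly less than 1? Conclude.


Union bound: P[∪_{i=1}^{4} A_i] ≤ Σ_i P[A_i] ≤ 4·p = 4·(1/4) = 1.
Numerically: 1 ≈ 1.0000000.
Is 1 < 1? NO.
Since the bound 1 is ≥ 1, the union bound is uninformative here; it does NOT by itself certify existence.

4·p = 1 ≈ 1.0000000; existence NOT certified by the union bound.


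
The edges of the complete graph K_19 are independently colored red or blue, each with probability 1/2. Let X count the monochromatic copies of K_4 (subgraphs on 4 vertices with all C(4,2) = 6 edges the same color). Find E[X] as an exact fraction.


Let X = Σ_S X_S over the C(19, 4) = 3876 subsets S of size 4, where X_S = 1 if the K_4 on S is monochromatic.
For a fixed S, the K_4 on S has C(4, 2) = 6 edges. P[all 6 edges red] = (1/2)^6, and likewise for blue, so P[monochromatic] = 2·(1/2)^6 = 2^{1 − 6} = 1/32.
By linearity of expectation: E[X] = C(19, 4) · 2^{1 − 6} = 3876 · 1/32 = 969/8.
Numerically: E[X] ≈ 121.125000.

E[X] = C(19,4)·2^(1−C(4,2)) = 969/8 ≈ 121.125000.


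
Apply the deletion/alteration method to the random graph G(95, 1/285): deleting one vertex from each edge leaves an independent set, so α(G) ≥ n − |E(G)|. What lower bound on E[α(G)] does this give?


E[|E(G)|] = C(95, 2)·p = 4465 · (1/285) = 47/3.
E[α(G)] ≥ n − E[|E(G)|] = 95 − 47/3 = 238/3.
Numerically: ≈ 79.333333.
(This is only a lower bound; the true E[α(G)] may be larger.)

E[α(G)] ≥ 238/3 ≈ 79.333333.


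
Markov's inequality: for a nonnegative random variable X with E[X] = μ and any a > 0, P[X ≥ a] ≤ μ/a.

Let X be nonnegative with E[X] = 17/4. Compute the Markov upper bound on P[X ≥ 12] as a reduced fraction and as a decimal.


μ = E[X] = 17/4, a = 12.
Markov: P[X ≥ 12] ≤ μ/a = (17/4)/12 = 17/48.
Numerically: ≈ 0.35417.
(Since a = 12 > μ = 4.25000, the bound 17/48 is < 1 and informative.)

P[X ≥ 12] ≤ 17/48 ≈ 0.35417.


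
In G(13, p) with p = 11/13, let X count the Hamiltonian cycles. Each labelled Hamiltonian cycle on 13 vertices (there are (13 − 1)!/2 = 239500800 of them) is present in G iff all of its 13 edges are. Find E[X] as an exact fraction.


K_13 has (13 − 1)!/2 = 239500800 labelled Hamiltonian cycles.
For each such Hamiltonian cycle H, let X_H = 1 if all 13 edges of H are present in G. Then P[X_H = 1] = p^{13} = (11/13)^{13} = 34522712143931/302875106592253.
By linearity: E[X] = Σ_H E[X_H] = 239500800 · p^{13} = 239500800 · 34522712143931/302875106592253 = 8268217176641189644800/302875106592253.
Numerically: E[X] ≈ 2.7299e+07.

E[X] = 239500800 · (11/13)^{13} = 8268217176641189644800/302875106592253 ≈ 2.7299e+07.


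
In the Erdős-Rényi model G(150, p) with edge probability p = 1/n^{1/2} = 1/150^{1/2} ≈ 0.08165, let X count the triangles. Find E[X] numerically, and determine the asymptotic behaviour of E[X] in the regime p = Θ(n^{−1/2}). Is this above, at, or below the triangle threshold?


Number of potential triangles: C(150, 3) = 551300.
Each occurs with probability p³ ≈ (0.08165)³ ≈ 5.4433105e-04.
By linearity: E[X] = C(150, 3)·p³ ≈ 551300 · 5.4433105e-04 ≈ 300.08971.
Since α = 1/2 < 1, p = c/n^{1/2} ≫ 1/n is above the triangle threshold p ~ 1/n. Asymptotically E[X] ~ (c³/6)·n^{3(1−α)} = (1³/6)·n^{1.5} → ∞; triangles are abundant w.h.p.

E[X] ≈ 300.08971; in regime p = Θ(1/n^{1/2}) E[X] diverges (above the triangle threshold p ~ 1/n).


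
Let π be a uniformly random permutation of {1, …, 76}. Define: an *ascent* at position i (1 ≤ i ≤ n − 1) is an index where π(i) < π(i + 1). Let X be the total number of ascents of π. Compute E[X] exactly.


Write X = Σ X_I over i = 1, …, 75, with X_I the indicator of one ascent.
There are 75 indicators.
For each fixed i, the pair (π(i), π(i+1)) is a uniformly random ordered pair of distinct values from {1, …, 76}; by symmetry P[π(i) < π(i+1)] = 1/2.
By linearity: E[X] = 75 · (1/2) = (76 − 1) · (1/2) = 75/2 ≈ 37.500000.

E[X] = 75/2 = 37.500000.


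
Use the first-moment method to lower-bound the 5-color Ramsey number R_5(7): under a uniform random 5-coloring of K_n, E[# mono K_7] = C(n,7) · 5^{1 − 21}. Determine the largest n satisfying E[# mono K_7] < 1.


We need C(n, 7) · 5^{1 − 21} < 1, i.e. C(n, 7) < 5^{21 − 1} = 95367431640625.
Check values of n near the boundary:
  n = 332: C(332, 7) = 82772214646616; 82772214646616 < 95367431640625? YES
  n = 333: C(333, 7) = 84549532139028; 84549532139028 < 95367431640625? YES
  n = 334: C(334, 7) = 86359460961576; 86359460961576 < 95367431640625? YES
  n = 335: C(335, 7) = 88202498238195; 88202498238195 < 95367431640625? YES
  n = 336: C(336, 7) = 90079147136880; 90079147136880 < 95367431640625? YES
  n = 337: C(337, 7) = 91989916924632; 91989916924632 < 95367431640625? YES
  n = 338: C(338, 7) = 93935323022736; 93935323022736 < 95367431640625? YES
  n = 339: C(339, 7) = 95915887062372; 95915887062372 < 95367431640625? NO
  n = 340: C(340, 7) = 97932136940560; 97932136940560 < 95367431640625? NO
  n = 341: C(341, 7) = 99984606876440; 99984606876440 < 95367431640625? NO
The largest n with C(n, 7) < 95367431640625 is n = 338 (where E[X] = 93935323022736/95367431640625 ≈ 0.9850). Hence R_5(7) > 338, i.e. R_5(7) ≥ 339.

Largest n = 338; hence R_5(7) > 338.


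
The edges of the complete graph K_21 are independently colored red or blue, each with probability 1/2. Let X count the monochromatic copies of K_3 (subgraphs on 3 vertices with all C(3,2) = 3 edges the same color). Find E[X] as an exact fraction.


Let X = Σ_S X_S over the C(21, 3) = 1330 subsets S of size 3, where X_S = 1 if the K_3 on S is monochromatic.
For a fixed S, the K_3 on S has C(3, 2) = 3 edges. P[all 3 edges red] = (1/2)^3, and likewise for blue, so P[monochromatic] = 2·(1/2)^3 = 2^{1 − 3} = 1/4.
Summing: E[X] = C(21, 3) · 2^{1 − 3} = 1330 · 1/4 = 665/2.
Numerically: E[X] ≈ 332.500000.

E[X] = C(21,3)·2^(1−C(3,2)) = 665/2 ≈ 332.500000.


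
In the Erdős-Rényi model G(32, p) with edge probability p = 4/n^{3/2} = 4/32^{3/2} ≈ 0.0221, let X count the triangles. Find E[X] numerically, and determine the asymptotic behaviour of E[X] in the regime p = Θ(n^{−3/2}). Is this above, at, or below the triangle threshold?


Number of potential triangles: C(32, 3) = 4960.
Each occurs with probability p³ ≈ (0.0221)³ ≈ 1.07896e-05.
By linearity: E[X] = C(32, 3)·p³ ≈ 4960 · 1.07896e-05 ≈ 0.054.
Since α = 3/2 > 1, p = c/n^{3/2} = o(1/n) is below the triangle threshold p ~ 1/n. Asymptotically E[X] ~ (c³/6)·n^{3(1−α)} = (4³/6)·n^{-1.5} → 0, so by Markov's inequality G has no triangles w.h.p.

E[X] ≈ 0.054; in regime p = Θ(1/n^{3/2}) E[X] tends to 0 (below the triangle threshold p ~ 1/n).


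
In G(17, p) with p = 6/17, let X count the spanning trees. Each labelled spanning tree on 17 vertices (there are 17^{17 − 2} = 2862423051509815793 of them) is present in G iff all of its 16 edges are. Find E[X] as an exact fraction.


K_17 has 17^{17 − 2} = 2862423051509815793 labelled spanning trees.
For each such spanning tree H, let X_H = 1 if all 16 edges of H are present in G. Then P[X_H = 1] = p^{16} = (6/17)^{16} = 2821109907456/48661191875666868481.
Summing the indicators: E[X] = Σ_H E[X_H] = 2862423051509815793 · p^{16} = 2862423051509815793 · 2821109907456/48661191875666868481 = 2821109907456/17.
Numerically: E[X] ≈ 1.65948e+11.

E[X] = 2862423051509815793 · (6/17)^{16} = 2821109907456/17 ≈ 1.65948e+11.
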